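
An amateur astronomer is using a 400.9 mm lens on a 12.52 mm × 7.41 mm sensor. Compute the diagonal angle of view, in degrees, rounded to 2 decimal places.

2.08°

Sensor diagonal = √(12.52² + 7.41²) = √211.6585 ≈ 14.5485 mm.
Angle of view α = 2·arctan(d/2f) with d = 14.5485 mm and f = 400.9 mm.
d/2f = 0.01814; arctan(0.01814) ≈ 1.0395°, so α ≈ 2.0790°.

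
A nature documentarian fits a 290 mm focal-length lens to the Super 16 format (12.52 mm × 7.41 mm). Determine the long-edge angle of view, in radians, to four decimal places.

0.0432 rad

Angle of view α = 2·arctan(w/2f) with w = 12.52 mm and f = 290 mm.
w/2f = 0.02159; arctan(0.02159) ≈ 0.0216 rad, so α ≈ 0.0432 rad.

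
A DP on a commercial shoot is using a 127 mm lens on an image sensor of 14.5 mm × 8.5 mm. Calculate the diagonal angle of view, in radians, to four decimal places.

0.1322 rad

Sensor diagonal = √(14.5² + 8.5²) = √282.5000 ≈ 16.8077 mm.
Angle of view α = 2·arctan(d/2f) with d = 16.8077 mm and f = 127 mm.
d/2f = 0.06617; arctan(0.06617) ≈ 0.0661 rad, so α ≈ 0.1322 rad.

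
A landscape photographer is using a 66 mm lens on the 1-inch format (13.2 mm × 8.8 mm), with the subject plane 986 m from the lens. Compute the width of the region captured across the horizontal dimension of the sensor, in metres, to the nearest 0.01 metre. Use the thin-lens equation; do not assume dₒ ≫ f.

dₒ: 986 m = 986000 mm.
Similar triangles through the lens centre give W/dₒ = w/dᵢ; with 1/f = 1/dₒ + 1/dᵢ this gives W = w·(dₒ − f)/f.
W = 13.2 mm × (986000 − 66) / 66 = 13.2 × 14938.3939 ≈ 197186.800 mm = 197.187 m.

197.19 m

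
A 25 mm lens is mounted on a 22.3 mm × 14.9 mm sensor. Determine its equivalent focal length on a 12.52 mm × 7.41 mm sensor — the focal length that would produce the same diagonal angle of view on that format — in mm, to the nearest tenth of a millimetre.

13.6 mm

Sensor diagonal = √(22.3² + 14.9²) = √719.3000 ≈ 26.8198 mm.
Sensor diagonal = √(12.52² + 7.41²) = √211.6585 ≈ 14.5485 mm.
Equal angle of view means equal diagonal/f ratio, so f₂ = f₁ · (diagonal₂/diagonal₁) = 25 × 14.5485/26.8198.
f₂ = 25 × 0.54245 ≈ 13.561 mm.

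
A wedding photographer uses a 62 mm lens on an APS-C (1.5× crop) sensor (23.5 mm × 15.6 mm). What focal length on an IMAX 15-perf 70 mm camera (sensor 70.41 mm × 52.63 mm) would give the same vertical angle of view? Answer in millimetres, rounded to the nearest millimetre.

Equal angle of view means equal height/f ratio, so f₂ = f₁ · (height₂/height₁) = 62 × 52.63/15.6.
f₂ = 62 × 3.37372 ≈ 209.171 mm.

209 mm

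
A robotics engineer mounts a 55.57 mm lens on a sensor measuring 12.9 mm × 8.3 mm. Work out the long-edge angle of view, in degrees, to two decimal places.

Angle of view α = 2·arctan(w/2f) with w = 12.9 mm and f = 55.57 mm.
w/2f = 0.11607; arctan(0.11607) ≈ 6.6207°, so α ≈ 13.2414°.

13.24°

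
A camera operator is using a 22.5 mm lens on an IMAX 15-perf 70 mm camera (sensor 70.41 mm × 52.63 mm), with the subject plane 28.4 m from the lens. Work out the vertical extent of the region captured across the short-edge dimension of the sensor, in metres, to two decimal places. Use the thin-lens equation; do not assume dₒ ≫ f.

dₒ: 28.4 m = 28400 mm.
Similar triangles through the lens centre give W/dₒ = h/dᵢ; with 1/f = 1/dₒ + 1/dᵢ this gives W = h·(dₒ − f)/f.
W = 52.63 mm × (28400 − 22.5) / 22.5 = 52.63 × 1261.2222 ≈ 66378.126 mm = 66.3781 m.

66.38 m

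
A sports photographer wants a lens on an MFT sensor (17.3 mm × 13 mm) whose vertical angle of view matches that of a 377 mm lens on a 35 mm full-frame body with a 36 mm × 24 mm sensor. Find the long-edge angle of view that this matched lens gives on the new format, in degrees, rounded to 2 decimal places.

4.85°

Equal vertical AOV ⇒ f₂ = f₁ · 13/24 = 377 × 0.54167 ≈ 204.2083 mm.
Long-edge AOV on the new format = 2·arctan(17.3 / (2 × 204.2083)) = 2·arctan(0.04236) ≈ 4.8510°.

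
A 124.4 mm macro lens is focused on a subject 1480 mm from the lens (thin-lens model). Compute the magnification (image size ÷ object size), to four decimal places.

Thin lens: 1/f = 1/dₒ + 1/dᵢ → 1/dᵢ = 1/124.4 − 1/1480 = 0.0073629 mm⁻¹, so dᵢ ≈ 135.8159 mm.
Magnification m = dᵢ/dₒ = 135.8159/1480 ≈ 0.09177.

0.0918×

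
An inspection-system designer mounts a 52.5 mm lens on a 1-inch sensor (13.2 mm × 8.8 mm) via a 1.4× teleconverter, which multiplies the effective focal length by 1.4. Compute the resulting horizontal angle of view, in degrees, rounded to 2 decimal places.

Effective focal length f = 52.5 × 1.4 = 73.5 mm.
α = 2·arctan(13.2 / (2 × 73.5)) = 2·arctan(0.08980) ≈ 10.2623°.

10.26°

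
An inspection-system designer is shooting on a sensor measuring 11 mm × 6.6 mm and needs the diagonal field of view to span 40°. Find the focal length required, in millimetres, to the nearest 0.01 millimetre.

17.62 mm

Sensor diagonal = √(11² + 6.6²) = √164.5600 ≈ 12.8281 mm.
From α = 2·arctan(d/2f) we get f = d / (2·tan(α/2)).
With d = 12.8281 mm and α/2 = 20°, tan(α/2) ≈ 0.36397, so f ≈ 12.8281 / 0.72794 ≈ 17.6224 mm.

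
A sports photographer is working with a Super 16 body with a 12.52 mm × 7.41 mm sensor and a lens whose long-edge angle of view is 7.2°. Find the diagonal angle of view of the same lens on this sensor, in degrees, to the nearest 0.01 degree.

8.36°

From the long-edge AOV: f = 12.52 / (2·tan(3.6°)) = 12.52 / 0.12583 ≈ 99.4999 mm.
Sensor diagonal = √(12.52² + 7.41²) = √211.6585 ≈ 14.5485 mm.
Diagonal AOV = 2·arctan(14.5485 / (2 × 99.4999)) = 2·arctan(0.07311) ≈ 8.3627°.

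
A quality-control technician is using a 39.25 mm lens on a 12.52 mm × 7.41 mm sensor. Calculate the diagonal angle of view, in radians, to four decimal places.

Sensor diagonal = √(12.52² + 7.41²) = √211.6585 ≈ 14.5485 mm.
Angle of view α = 2·arctan(d/2f) with d = 14.5485 mm and f = 39.25 mm.
d/2f = 0.18533; arctan(0.18533) ≈ 0.1833 rad, so α ≈ 0.3665 rad.

0.3665 rad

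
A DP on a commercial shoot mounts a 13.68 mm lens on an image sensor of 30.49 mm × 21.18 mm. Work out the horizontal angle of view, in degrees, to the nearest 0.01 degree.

Angle of view α = 2·arctan(w/2f) with w = 30.49 mm and f = 13.68 mm.
w/2f = 1.11440; arctan(1.11440) ≈ 48.0970°, so α ≈ 96.1940°.

96.19°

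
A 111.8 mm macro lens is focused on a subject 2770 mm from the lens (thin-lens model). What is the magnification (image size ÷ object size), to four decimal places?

Thin lens: 1/f = 1/dₒ + 1/dᵢ → 1/dᵢ = 1/111.8 − 1/2770 = 0.0085835 mm⁻¹, so dᵢ ≈ 116.5021 mm.
Magnification m = dᵢ/dₒ = 116.5021/2770 ≈ 0.04206.

0.0421×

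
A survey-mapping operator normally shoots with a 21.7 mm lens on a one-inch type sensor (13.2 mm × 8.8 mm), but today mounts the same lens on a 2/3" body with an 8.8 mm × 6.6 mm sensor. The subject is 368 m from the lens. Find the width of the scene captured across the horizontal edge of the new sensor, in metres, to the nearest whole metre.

The focal length stays 21.7 mm; the relevant sensor dimension is now w = 8.8 mm. Object distance dₒ = 368 m = 368000 mm.
Thin-lens field width W = w·(dₒ − f)/f = 8.8 × (368000 − 21.7)/21.7 ≈ 149226.223 mm = 149.226 m.

149 m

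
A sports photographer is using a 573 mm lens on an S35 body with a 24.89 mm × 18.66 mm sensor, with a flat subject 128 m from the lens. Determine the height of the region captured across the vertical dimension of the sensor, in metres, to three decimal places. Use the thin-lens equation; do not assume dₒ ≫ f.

dₒ: 128 m = 128000 mm.
Similar triangles through the lens centre give W/dₒ = h/dᵢ; with 1/f = 1/dₒ + 1/dᵢ this gives W = h·(dₒ − f)/f.
W = 18.66 mm × (128000 − 573) / 573 = 18.66 × 222.3857 ≈ 4149.717 mm = 4.14972 m.

4.150 m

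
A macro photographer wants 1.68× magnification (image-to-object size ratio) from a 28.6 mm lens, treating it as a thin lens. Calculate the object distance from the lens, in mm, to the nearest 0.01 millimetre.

45.62 mm

With m = dᵢ/dₒ and 1/f = 1/dₒ + 1/dᵢ, substituting dᵢ = m·dₒ gives 1/f = (1 + 1/m)/dₒ, hence dₒ = f·(1 + 1/m).
dₒ = 28.6 × (1 + 1/1.68) = 28.6 × 1.59524 ≈ 45.624 mm.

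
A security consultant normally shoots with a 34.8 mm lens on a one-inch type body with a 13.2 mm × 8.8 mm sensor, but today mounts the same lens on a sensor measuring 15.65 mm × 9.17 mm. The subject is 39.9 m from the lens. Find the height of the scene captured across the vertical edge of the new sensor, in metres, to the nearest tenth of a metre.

The focal length stays 34.8 mm; the relevant sensor dimension is now h = 9.17 mm. Object distance dₒ = 39.9 m = 39900 mm.
Thin-lens field height W = h·(dₒ − f)/f = 9.17 × (39900 − 34.8)/34.8 ≈ 10504.709 mm = 10.5047 m.

10.5 m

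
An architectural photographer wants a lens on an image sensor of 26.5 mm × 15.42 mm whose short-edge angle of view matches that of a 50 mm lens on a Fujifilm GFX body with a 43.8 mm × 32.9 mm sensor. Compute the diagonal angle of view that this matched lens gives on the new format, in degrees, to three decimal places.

Equal short-edge AOV ⇒ f₂ = f₁ · 15.42/32.9 = 50 × 0.46869 ≈ 23.4347 mm.
Sensor diagonal = √(26.5² + 15.42²) = √940.0264 ≈ 30.6598 mm.
Diagonal AOV on the new format = 2·arctan(30.6598 / (2 × 23.4347)) = 2·arctan(0.65416) ≈ 66.3819°.

66.382°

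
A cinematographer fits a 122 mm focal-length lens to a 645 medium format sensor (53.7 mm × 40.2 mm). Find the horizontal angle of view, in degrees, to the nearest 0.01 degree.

24.82°

Angle of view α = 2·arctan(w/2f) with w = 53.7 mm and f = 122 mm.
w/2f = 0.22008; arctan(0.22008) ≈ 12.4119°, so α ≈ 24.8238°.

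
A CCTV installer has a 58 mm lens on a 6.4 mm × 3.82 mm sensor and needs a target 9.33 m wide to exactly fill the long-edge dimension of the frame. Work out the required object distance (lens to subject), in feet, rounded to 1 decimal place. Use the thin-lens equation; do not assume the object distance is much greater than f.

277.6 ft

W: 9.33 m = 9330 mm.
Magnification m = w/W = dᵢ/dₒ; combined with 1/f = 1/dₒ + 1/dᵢ this gives dₒ = f·(1 + W/w).
dₒ = 58 mm × (1 + 9330/6.4) = 58 × 1458.8125 ≈ 84611.125 mm = 84611.125/304.8 ft = 277.596 ft.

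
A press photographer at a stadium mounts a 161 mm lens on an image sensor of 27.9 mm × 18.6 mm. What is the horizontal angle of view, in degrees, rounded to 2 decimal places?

9.90°

Angle of view α = 2·arctan(w/2f) with w = 27.9 mm and f = 161 mm.
w/2f = 0.08665; arctan(0.08665) ≈ 4.9521°, so α ≈ 9.9042°.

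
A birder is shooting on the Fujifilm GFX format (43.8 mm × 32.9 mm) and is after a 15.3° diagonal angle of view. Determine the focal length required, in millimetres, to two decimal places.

203.92 mm

Sensor diagonal = √(43.8² + 32.9²) = √3000.8500 ≈ 54.7800 mm.
From α = 2·arctan(d/2f) we get f = d / (2·tan(α/2)).
With d = 54.7800 mm and α/2 = 7.65°, tan(α/2) ≈ 0.13432, so f ≈ 54.7800 / 0.26863 ≈ 203.9209 mm.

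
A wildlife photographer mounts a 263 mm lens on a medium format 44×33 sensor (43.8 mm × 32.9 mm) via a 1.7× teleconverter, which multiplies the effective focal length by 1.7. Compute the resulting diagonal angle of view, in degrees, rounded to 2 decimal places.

Effective focal length f = 263 × 1.7 = 447.1 mm.
Sensor diagonal = √(43.8² + 32.9²) = √3000.8500 ≈ 54.7800 mm.
α = 2·arctan(54.780 / (2 × 447.1)) = 2·arctan(0.06126) ≈ 7.0113°.

7.01°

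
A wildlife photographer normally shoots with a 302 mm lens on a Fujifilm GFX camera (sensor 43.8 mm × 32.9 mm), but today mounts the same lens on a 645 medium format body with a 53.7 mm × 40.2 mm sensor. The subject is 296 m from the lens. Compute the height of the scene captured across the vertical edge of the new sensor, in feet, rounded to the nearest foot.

129 ft

The focal length stays 302 mm; the relevant sensor dimension is now h = 40.2 mm. Object distance dₒ = 296 m = 296000 mm.
Thin-lens field height W = h·(dₒ − f)/f = 40.2 × (296000 − 302)/302 ≈ 39361.125 mm = 39361.125/304.8 ft = 129.138 ft.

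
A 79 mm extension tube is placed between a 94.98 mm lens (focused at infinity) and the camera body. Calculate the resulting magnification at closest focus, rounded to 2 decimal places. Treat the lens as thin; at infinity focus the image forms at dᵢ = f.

0.83×

The tube moves the image plane from f to f + e, so dᵢ = 94.98 + 79 = 173.98 mm. Focus is achieved when 1/f = 1/dₒ + 1/dᵢ, giving dₒ = 1/(1/f − 1/(f+e)).
Magnification m = dᵢ/dₒ = (f+e)·(1/f − 1/(f+e)) = e/f = 79/94.98 ≈ 0.8318.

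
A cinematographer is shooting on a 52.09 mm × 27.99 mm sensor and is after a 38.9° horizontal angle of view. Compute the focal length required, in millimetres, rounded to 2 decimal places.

From α = 2·arctan(w/2f) we get f = w / (2·tan(α/2)).
With w = 52.09 mm and α/2 = 19.45°, tan(α/2) ≈ 0.35314, so f ≈ 52.09 / 0.70627 ≈ 73.7533 mm.

73.75 mm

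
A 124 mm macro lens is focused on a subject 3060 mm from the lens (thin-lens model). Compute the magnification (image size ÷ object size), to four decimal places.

0.0422×

Thin lens: 1/f = 1/dₒ + 1/dᵢ → 1/dᵢ = 1/124 − 1/3060 = 0.0077377 mm⁻¹, so dᵢ ≈ 129.2371 mm.
Magnification m = dᵢ/dₒ = 129.2371/3060 ≈ 0.04223.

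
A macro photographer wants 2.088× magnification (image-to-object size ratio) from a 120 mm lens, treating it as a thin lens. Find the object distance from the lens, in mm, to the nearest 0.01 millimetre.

With m = dᵢ/dₒ and 1/f = 1/dₒ + 1/dᵢ, substituting dᵢ = m·dₒ gives 1/f = (1 + 1/m)/dₒ, hence dₒ = f·(1 + 1/m).
dₒ = 120 × (1 + 1/2.088) = 120 × 1.47893 ≈ 177.471 mm.

177.47 mm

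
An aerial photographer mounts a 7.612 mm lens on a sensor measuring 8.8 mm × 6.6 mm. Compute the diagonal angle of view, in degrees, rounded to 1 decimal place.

71.7°

Sensor diagonal = √(8.8² + 6.6²) = √121.0000 ≈ 11.0000 mm.
Angle of view α = 2·arctan(d/2f) with d = 11.0000 mm and f = 7.612 mm.
d/2f = 0.72254; arctan(0.72254) ≈ 35.8497°, so α ≈ 71.6995°.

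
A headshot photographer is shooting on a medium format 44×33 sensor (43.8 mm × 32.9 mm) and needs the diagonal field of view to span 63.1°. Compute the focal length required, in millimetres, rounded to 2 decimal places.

Sensor diagonal = √(43.8² + 32.9²) = √3000.8500 ≈ 54.7800 mm.
From α = 2·arctan(d/2f) we get f = d / (2·tan(α/2)).
With d = 54.7800 mm and α/2 = 31.55°, tan(α/2) ≈ 0.61400, so f ≈ 54.7800 / 1.22800 ≈ 44.6090 mm.

44.61 mm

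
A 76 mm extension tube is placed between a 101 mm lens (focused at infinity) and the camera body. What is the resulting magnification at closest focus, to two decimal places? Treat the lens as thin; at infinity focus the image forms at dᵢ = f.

0.75×

The tube moves the image plane from f to f + e, so dᵢ = 101 + 76 = 177 mm. Focus is achieved when 1/f = 1/dₒ + 1/dᵢ, giving dₒ = 1/(1/f − 1/(f+e)).
Magnification m = dᵢ/dₒ = (f+e)·(1/f − 1/(f+e)) = e/f = 76/101 ≈ 0.7525.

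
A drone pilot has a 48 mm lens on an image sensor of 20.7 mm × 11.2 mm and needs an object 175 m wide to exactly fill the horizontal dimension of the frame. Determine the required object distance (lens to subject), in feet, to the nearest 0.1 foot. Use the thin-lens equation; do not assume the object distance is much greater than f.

W: 175 m = 175000 mm.
Magnification m = w/W = dᵢ/dₒ; combined with 1/f = 1/dₒ + 1/dᵢ this gives dₒ = f·(1 + W/w).
dₒ = 48 mm × (1 + 175000/20.7) = 48 × 8455.1063 ≈ 405845.101 mm = 405845.101/304.8 ft = 1331.51 ft.

1331.5 ft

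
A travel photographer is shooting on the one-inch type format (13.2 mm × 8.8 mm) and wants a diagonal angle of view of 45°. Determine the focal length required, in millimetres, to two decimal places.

Sensor diagonal = √(13.2² + 8.8²) = √251.6800 ≈ 15.8644 mm.
From α = 2·arctan(d/2f) we get f = d / (2·tan(α/2)).
With d = 15.8644 mm and α/2 = 22.5°, tan(α/2) ≈ 0.41421, so f ≈ 15.8644 / 0.82843 ≈ 19.1501 mm.

19.15 mm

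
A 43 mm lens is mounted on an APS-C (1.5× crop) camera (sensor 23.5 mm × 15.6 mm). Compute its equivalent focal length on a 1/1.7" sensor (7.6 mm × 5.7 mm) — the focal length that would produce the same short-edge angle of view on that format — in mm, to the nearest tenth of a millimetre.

15.7 mm

Equal angle of view means equal height/f ratio, so f₂ = f₁ · (height₂/height₁) = 43 × 5.7/15.6.
f₂ = 43 × 0.36538 ≈ 15.712 mm.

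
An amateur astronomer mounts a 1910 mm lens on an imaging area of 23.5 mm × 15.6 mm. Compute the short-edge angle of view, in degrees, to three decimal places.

Angle of view α = 2·arctan(h/2f) with h = 15.6 mm and f = 1910 mm.
h/2f = 0.00408; arctan(0.00408) ≈ 0.2340°, so α ≈ 0.4680°.

0.468°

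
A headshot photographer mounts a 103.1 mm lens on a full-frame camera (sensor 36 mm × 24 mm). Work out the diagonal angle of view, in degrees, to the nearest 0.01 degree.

23.70°

Sensor diagonal = √(36² + 24²) = √1872.0000 ≈ 43.2666 mm.
Angle of view α = 2·arctan(d/2f) with d = 43.2666 mm and f = 103.1 mm.
d/2f = 0.20983; arctan(0.20983) ≈ 11.8504°, so α ≈ 23.7007°.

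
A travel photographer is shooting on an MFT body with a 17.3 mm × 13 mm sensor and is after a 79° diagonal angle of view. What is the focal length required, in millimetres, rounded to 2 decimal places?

Sensor diagonal = √(17.3² + 13²) = √468.2900 ≈ 21.6400 mm.
From α = 2·arctan(d/2f) we get f = d / (2·tan(α/2)).
With d = 21.6400 mm and α/2 = 39.5°, tan(α/2) ≈ 0.82434, so f ≈ 21.6400 / 1.64867 ≈ 13.1257 mm.

13.13 mm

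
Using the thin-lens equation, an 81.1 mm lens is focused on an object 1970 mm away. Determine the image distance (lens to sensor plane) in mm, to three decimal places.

84.582 mm

1/dᵢ = 1/f − 1/dₒ = 1/81.1 − 1/1970 = 0.0118228 mm⁻¹.
dᵢ = 1/0.0118228 ≈ 84.5820 mm.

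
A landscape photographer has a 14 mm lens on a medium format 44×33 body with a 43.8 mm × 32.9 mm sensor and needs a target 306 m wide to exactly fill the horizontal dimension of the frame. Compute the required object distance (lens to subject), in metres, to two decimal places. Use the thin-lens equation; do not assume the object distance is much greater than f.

W: 306 m = 306000 mm.
Magnification m = w/W = dᵢ/dₒ; combined with 1/f = 1/dₒ + 1/dᵢ this gives dₒ = f·(1 + W/w).
dₒ = 14 mm × (1 + 306000/43.8) = 14 × 6987.3014 ≈ 97822.219 mm = 97.8222 m.

97.82 m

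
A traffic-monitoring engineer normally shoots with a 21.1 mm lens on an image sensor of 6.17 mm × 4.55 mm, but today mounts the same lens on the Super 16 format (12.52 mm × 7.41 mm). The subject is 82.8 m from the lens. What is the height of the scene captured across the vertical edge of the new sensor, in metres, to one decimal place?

The focal length stays 21.1 mm; the relevant sensor dimension is now h = 7.41 mm. Object distance dₒ = 82.8 m = 82800 mm.
Thin-lens field height W = h·(dₒ − f)/f = 7.41 × (82800 − 21.1)/21.1 ≈ 29070.694 mm = 29.0707 m.

29.1 m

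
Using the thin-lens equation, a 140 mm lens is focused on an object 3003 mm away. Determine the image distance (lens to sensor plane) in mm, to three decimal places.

1/dᵢ = 1/f − 1/dₒ = 1/140 − 1/3003 = 0.0068099 mm⁻¹.
dᵢ = 1/0.0068099 ≈ 146.8460 mm.

146.846 mm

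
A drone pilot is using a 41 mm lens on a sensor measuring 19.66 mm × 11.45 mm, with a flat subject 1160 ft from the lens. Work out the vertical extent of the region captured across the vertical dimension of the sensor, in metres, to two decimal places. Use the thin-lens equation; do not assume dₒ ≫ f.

dₒ: 1160 ft × 304.8 mm/ft = 353567.99 mm.
Similar triangles through the lens centre give W/dₒ = h/dᵢ; with 1/f = 1/dₒ + 1/dᵢ this gives W = h·(dₒ − f)/f.
W = 11.45 mm × (353568 − 41) / 41 = 11.45 × 8622.6095 ≈ 98728.879 mm = 98.7289 m.

98.73 m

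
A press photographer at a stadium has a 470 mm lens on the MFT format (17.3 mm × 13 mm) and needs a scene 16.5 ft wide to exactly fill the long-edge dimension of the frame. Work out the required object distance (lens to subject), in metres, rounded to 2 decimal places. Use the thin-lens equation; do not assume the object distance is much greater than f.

W: 16.5 ft × 304.8 mm/ft = 5029.20 mm.
Magnification m = w/W = dᵢ/dₒ; combined with 1/f = 1/dₒ + 1/dᵢ this gives dₒ = f·(1 + W/w).
dₒ = 470 mm × (1 + 5029.2/17.3) = 470 × 291.7052 ≈ 137101.441 mm = 137.101 m.

137.10 m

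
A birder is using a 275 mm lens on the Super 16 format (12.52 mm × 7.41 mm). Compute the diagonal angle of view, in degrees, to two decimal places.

3.03°

Sensor diagonal = √(12.52² + 7.41²) = √211.6585 ≈ 14.5485 mm.
Angle of view α = 2·arctan(d/2f) with d = 14.5485 mm and f = 275 mm.
d/2f = 0.02645; arctan(0.02645) ≈ 1.5152°, so α ≈ 3.0304°.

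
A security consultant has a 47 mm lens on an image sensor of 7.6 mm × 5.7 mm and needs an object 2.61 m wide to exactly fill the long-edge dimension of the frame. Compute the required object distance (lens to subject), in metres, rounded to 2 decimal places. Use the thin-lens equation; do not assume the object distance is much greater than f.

16.19 m

W: 2.61 m = 2610 mm.
Magnification m = w/W = dᵢ/dₒ; combined with 1/f = 1/dₒ + 1/dᵢ this gives dₒ = f·(1 + W/w).
dₒ = 47 mm × (1 + 2610/7.6) = 47 × 344.4211 ≈ 16187.789 mm = 16.1878 m.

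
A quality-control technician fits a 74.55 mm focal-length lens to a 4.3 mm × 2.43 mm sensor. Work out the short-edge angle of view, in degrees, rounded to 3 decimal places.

Angle of view α = 2·arctan(h/2f) with h = 2.43 mm and f = 74.55 mm.
h/2f = 0.01630; arctan(0.01630) ≈ 0.9337°, so α ≈ 1.8674°.

1.867°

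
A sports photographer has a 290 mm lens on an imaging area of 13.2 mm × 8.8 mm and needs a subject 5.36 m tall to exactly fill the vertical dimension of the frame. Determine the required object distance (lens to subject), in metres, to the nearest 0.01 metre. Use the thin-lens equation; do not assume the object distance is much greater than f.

176.93 m

W: 5.36 m = 5360 mm.
Magnification m = h/W = dᵢ/dₒ; combined with 1/f = 1/dₒ + 1/dᵢ this gives dₒ = f·(1 + W/h).
dₒ = 290 mm × (1 + 5360/8.8) = 290 × 610.0909 ≈ 176926.364 mm = 176.926 m.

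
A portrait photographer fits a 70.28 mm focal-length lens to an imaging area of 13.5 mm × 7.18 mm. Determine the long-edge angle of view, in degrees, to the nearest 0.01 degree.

10.97°

Angle of view α = 2·arctan(w/2f) with w = 13.5 mm and f = 70.28 mm.
w/2f = 0.09604; arctan(0.09604) ≈ 5.4861°, so α ≈ 10.9722°.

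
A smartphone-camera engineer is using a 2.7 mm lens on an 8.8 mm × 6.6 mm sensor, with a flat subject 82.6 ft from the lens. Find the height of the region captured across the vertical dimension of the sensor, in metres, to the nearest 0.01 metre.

dₒ: 82.6 ft × 304.8 mm/ft = 25176.48 mm.
Similar triangles through the lens centre give W/dₒ = h/dᵢ; with 1/f = 1/dₒ + 1/dᵢ this gives W = h·(dₒ − f)/f.
W = 6.6 mm × (25176.5 − 2.7) / 2.7 = 6.6 × 9323.6219 ≈ 61535.905 mm = 61.5359 m.

61.54 m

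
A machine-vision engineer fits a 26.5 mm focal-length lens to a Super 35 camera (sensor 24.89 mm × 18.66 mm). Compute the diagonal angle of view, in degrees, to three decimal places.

60.821°

Sensor diagonal = √(24.89² + 18.66²) = √967.7077 ≈ 31.1080 mm.
Angle of view α = 2·arctan(d/2f) with d = 31.1080 mm and f = 26.5 mm.
d/2f = 0.58694; arctan(0.58694) ≈ 30.4105°, so α ≈ 60.8210°.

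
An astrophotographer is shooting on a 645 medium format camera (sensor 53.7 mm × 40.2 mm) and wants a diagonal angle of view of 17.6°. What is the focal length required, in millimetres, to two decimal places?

216.66 mm

Sensor diagonal = √(53.7² + 40.2²) = √4499.7300 ≈ 67.0800 mm.
From α = 2·arctan(d/2f) we get f = d / (2·tan(α/2)).
With d = 67.0800 mm and α/2 = 8.8°, tan(α/2) ≈ 0.15481, so f ≈ 67.0800 / 0.30962 ≈ 216.6553 mm.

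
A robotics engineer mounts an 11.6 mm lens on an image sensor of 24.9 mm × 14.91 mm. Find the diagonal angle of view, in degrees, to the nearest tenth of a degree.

102.7°

Sensor diagonal = √(24.9² + 14.91²) = √842.3181 ≈ 29.0227 mm.
Angle of view α = 2·arctan(d/2f) with d = 29.0227 mm and f = 11.6 mm.
d/2f = 1.25098; arctan(1.25098) ≈ 51.3621°, so α ≈ 102.7242°.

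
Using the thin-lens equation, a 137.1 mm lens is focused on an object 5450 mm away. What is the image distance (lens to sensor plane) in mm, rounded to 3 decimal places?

1/dᵢ = 1/f − 1/dₒ = 1/137.1 − 1/5450 = 0.0071105 mm⁻¹.
dᵢ = 1/0.0071105 ≈ 140.6379 mm.

140.638 mm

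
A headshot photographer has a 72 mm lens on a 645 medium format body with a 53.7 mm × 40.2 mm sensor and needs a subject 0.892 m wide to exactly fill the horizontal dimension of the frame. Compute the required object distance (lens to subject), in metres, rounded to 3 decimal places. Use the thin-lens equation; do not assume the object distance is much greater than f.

1.268 m

W: 0.892 m = 892 mm.
Magnification m = w/W = dᵢ/dₒ; combined with 1/f = 1/dₒ + 1/dᵢ this gives dₒ = f·(1 + W/w).
dₒ = 72 mm × (1 + 892/53.7) = 72 × 17.6108 ≈ 1267.978 mm = 1.26798 m.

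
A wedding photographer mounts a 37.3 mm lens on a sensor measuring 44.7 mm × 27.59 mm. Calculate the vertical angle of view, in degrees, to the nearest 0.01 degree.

Angle of view α = 2·arctan(h/2f) with h = 27.59 mm and f = 37.3 mm.
h/2f = 0.36984; arctan(0.36984) ≈ 20.2964°, so α ≈ 40.5927°.

40.59°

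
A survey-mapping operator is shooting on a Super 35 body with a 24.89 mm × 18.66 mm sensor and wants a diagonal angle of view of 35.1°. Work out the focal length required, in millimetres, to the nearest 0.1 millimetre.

49.2 mm

Sensor diagonal = √(24.89² + 18.66²) = √967.7077 ≈ 31.1080 mm.
From α = 2·arctan(d/2f) we get f = d / (2·tan(α/2)).
With d = 31.1080 mm and α/2 = 17.55°, tan(α/2) ≈ 0.31626, so f ≈ 31.1080 / 0.63252 ≈ 49.1813 mm.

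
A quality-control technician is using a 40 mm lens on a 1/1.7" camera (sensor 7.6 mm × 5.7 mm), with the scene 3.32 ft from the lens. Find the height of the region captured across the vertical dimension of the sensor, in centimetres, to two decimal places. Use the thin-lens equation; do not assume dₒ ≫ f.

13.85 cm

dₒ: 3.32 ft × 304.8 mm/ft = 1011.94 mm.
Similar triangles through the lens centre give W/dₒ = h/dᵢ; with 1/f = 1/dₒ + 1/dᵢ this gives W = h·(dₒ − f)/f.
W = 5.7 mm × (1011.94 − 40) / 40 = 5.7 × 24.2984 ≈ 138.501 mm = 13.8501 cm.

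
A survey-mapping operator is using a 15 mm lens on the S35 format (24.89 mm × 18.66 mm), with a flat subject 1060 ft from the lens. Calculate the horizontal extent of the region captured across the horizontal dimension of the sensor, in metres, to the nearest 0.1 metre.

dₒ: 1060 ft × 304.8 mm/ft = 323087.99 mm.
Similar triangles through the lens centre give W/dₒ = w/dᵢ; with 1/f = 1/dₒ + 1/dᵢ this gives W = w·(dₒ − f)/f.
W = 24.89 mm × (323088 − 15) / 15 = 24.89 × 21538.1993 ≈ 536085.781 mm = 536.086 m.

536.1 m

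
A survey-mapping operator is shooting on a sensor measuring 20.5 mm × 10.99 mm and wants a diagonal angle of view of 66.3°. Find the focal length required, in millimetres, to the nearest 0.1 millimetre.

Sensor diagonal = √(20.5² + 10.99²) = √541.0301 ≈ 23.2601 mm.
From α = 2·arctan(d/2f) we get f = d / (2·tan(α/2)).
With d = 23.2601 mm and α/2 = 33.15°, tan(α/2) ≈ 0.65314, so f ≈ 23.2601 / 1.30627 ≈ 17.8064 mm.

17.8 mm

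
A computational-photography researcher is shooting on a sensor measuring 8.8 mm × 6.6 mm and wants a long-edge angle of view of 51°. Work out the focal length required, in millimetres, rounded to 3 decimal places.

9.225 mm

From α = 2·arctan(w/2f) we get f = w / (2·tan(α/2)).
With w = 8.8 mm and α/2 = 25.5°, tan(α/2) ≈ 0.47698, so f ≈ 8.8 / 0.95395 ≈ 9.2248 mm.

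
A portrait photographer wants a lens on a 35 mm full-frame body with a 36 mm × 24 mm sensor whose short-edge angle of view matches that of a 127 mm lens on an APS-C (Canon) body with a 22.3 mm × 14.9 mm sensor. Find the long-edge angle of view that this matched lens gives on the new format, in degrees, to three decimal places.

10.057°

Equal short-edge AOV ⇒ f₂ = f₁ · 24/14.9 = 127 × 1.61074 ≈ 204.5638 mm.
Long-edge AOV on the new format = 2·arctan(36 / (2 × 204.5638)) = 2·arctan(0.08799) ≈ 10.0573°.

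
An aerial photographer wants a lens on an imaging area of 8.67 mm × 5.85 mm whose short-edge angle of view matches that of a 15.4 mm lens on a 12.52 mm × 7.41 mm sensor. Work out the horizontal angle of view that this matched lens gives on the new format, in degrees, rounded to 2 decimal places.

Equal short-edge AOV ⇒ f₂ = f₁ · 5.85/7.41 = 15.4 × 0.78947 ≈ 12.1579 mm.
Horizontal AOV on the new format = 2·arctan(8.67 / (2 × 12.1579)) = 2·arctan(0.35656) ≈ 39.2482°.

39.25°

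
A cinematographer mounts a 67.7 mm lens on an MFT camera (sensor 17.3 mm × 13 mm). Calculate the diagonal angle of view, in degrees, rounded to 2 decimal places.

18.16°

Sensor diagonal = √(17.3² + 13²) = √468.2900 ≈ 21.6400 mm.
Angle of view α = 2·arctan(d/2f) with d = 21.6400 mm and f = 67.7 mm.
d/2f = 0.15982; arctan(0.15982) ≈ 9.0804°, so α ≈ 18.1608°.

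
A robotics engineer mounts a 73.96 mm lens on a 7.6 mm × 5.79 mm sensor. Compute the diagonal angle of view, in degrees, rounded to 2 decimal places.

7.39°

Sensor diagonal = √(7.6² + 5.79²) = √91.2841 ≈ 9.5543 mm.
Angle of view α = 2·arctan(d/2f) with d = 9.5543 mm and f = 73.96 mm.
d/2f = 0.06459; arctan(0.06459) ≈ 3.6956°, so α ≈ 7.3913°.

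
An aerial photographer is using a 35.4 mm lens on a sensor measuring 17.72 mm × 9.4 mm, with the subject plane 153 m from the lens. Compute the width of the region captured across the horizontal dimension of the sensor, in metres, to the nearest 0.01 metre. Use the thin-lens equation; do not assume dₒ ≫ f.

dₒ: 153 m = 153000 mm.
Similar triangles through the lens centre give W/dₒ = w/dᵢ; with 1/f = 1/dₒ + 1/dᵢ this gives W = w·(dₒ − f)/f.
W = 17.72 mm × (153000 − 35.4) / 35.4 = 17.72 × 4321.0339 ≈ 76568.721 mm = 76.5687 m.

76.57 m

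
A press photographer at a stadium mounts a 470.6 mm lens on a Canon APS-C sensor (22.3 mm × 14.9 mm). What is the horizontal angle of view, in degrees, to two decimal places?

Angle of view α = 2·arctan(w/2f) with w = 22.3 mm and f = 470.6 mm.
w/2f = 0.02369; arctan(0.02369) ≈ 1.3573°, so α ≈ 2.7145°.

2.71°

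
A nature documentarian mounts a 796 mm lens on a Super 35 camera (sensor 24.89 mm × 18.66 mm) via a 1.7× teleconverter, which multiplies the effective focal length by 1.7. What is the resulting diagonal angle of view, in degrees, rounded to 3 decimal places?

1.317°

Effective focal length f = 796 × 1.7 = 1353.2 mm.
Sensor diagonal = √(24.89² + 18.66²) = √967.7077 ≈ 31.1080 mm.
α = 2·arctan(31.108 / (2 × 1353.2)) = 2·arctan(0.01149) ≈ 1.3171°.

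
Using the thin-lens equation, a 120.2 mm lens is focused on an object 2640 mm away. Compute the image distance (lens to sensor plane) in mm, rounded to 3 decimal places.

1/dᵢ = 1/f − 1/dₒ = 1/120.2 − 1/2640 = 0.0079407 mm⁻¹.
dᵢ = 1/0.0079407 ≈ 125.9338 mm.

125.934 mm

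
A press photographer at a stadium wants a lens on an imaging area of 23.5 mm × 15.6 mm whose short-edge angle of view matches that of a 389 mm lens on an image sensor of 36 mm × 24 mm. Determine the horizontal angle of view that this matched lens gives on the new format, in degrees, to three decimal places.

Equal short-edge AOV ⇒ f₂ = f₁ · 15.6/24 = 389 × 0.65000 ≈ 252.8500 mm.
Horizontal AOV on the new format = 2·arctan(23.5 / (2 × 252.8500)) = 2·arctan(0.04647) ≈ 5.3213°.

5.321°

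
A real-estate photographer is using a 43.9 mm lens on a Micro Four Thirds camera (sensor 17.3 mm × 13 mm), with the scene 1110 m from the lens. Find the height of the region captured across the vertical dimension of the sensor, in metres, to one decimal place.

328.7 m

dₒ: 1110 m = 1.11e+06 mm.
Similar triangles through the lens centre give W/dₒ = h/dᵢ; with 1/f = 1/dₒ + 1/dᵢ this gives W = h·(dₒ − f)/f.
W = 13 mm × (1.11e+06 − 43.9) / 43.9 = 13 × 25283.7380 ≈ 328688.595 mm = 328.689 m.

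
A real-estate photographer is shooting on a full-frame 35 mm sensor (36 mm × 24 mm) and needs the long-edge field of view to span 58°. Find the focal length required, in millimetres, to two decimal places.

32.47 mm

From α = 2·arctan(w/2f) we get f = w / (2·tan(α/2)).
With w = 36 mm and α/2 = 29°, tan(α/2) ≈ 0.55431, so f ≈ 36 / 1.10862 ≈ 32.4729 mm.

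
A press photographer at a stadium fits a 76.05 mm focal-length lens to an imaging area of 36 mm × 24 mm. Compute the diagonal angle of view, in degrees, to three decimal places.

Sensor diagonal = √(36² + 24²) = √1872.0000 ≈ 43.2666 mm.
Angle of view α = 2·arctan(d/2f) with d = 43.2666 mm and f = 76.05 mm.
d/2f = 0.28446; arctan(0.28446) ≈ 15.8790°, so α ≈ 31.7580°.

31.758°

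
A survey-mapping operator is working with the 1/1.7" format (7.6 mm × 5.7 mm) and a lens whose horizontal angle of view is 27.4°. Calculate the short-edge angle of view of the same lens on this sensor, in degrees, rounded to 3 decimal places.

20.722°

From the horizontal AOV: f = 7.6 / (2·tan(13.7°)) = 7.6 / 0.48755 ≈ 15.5882 mm.
Short-edge AOV = 2·arctan(5.7 / (2 × 15.5882)) = 2·arctan(0.18283) ≈ 20.7219°.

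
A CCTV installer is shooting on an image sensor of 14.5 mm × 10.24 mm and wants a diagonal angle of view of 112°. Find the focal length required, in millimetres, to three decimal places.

5.987 mm

Sensor diagonal = √(14.5² + 10.24²) = √315.1076 ≈ 17.7513 mm.
From α = 2·arctan(d/2f) we get f = d / (2·tan(α/2)).
With d = 17.7513 mm and α/2 = 56°, tan(α/2) ≈ 1.48256, so f ≈ 17.7513 / 2.96512 ≈ 5.9867 mm.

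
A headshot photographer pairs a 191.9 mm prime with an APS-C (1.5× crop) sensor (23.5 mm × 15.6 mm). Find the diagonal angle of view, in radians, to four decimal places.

0.1467 rad

Sensor diagonal = √(23.5² + 15.6²) = √795.6100 ≈ 28.2066 mm.
Angle of view α = 2·arctan(d/2f) with d = 28.2066 mm and f = 191.9 mm.
d/2f = 0.07349; arctan(0.07349) ≈ 0.0734 rad, so α ≈ 0.1467 rad.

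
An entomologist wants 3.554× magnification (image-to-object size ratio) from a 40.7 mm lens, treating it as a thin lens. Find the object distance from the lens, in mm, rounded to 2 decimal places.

52.15 mm

With m = dᵢ/dₒ and 1/f = 1/dₒ + 1/dᵢ, substituting dᵢ = m·dₒ gives 1/f = (1 + 1/m)/dₒ, hence dₒ = f·(1 + 1/m).
dₒ = 40.7 × (1 + 1/3.554) = 40.7 × 1.28137 ≈ 52.152 mm.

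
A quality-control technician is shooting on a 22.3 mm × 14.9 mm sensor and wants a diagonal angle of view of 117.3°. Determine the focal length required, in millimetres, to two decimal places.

Sensor diagonal = √(22.3² + 14.9²) = √719.3000 ≈ 26.8198 mm.
From α = 2·arctan(d/2f) we get f = d / (2·tan(α/2)).
With d = 26.8198 mm and α/2 = 58.65°, tan(α/2) ≈ 1.64148, so f ≈ 26.8198 / 3.28296 ≈ 8.1694 mm.

8.17 mm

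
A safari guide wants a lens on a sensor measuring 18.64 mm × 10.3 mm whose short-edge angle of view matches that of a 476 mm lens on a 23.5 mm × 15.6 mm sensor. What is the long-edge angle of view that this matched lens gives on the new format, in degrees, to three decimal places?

Equal short-edge AOV ⇒ f₂ = f₁ · 10.3/15.6 = 476 × 0.66026 ≈ 314.2821 mm.
Long-edge AOV on the new format = 2·arctan(18.64 / (2 × 314.2821)) = 2·arctan(0.02965) ≈ 3.3972°.

3.397°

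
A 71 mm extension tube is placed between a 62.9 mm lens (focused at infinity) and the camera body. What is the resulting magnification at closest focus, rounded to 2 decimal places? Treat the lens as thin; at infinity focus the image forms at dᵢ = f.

The tube moves the image plane from f to f + e, so dᵢ = 62.9 + 71 = 133.9 mm. Focus is achieved when 1/f = 1/dₒ + 1/dᵢ, giving dₒ = 1/(1/f − 1/(f+e)).
Magnification m = dᵢ/dₒ = (f+e)·(1/f − 1/(f+e)) = e/f = 71/62.9 ≈ 1.1288.

1.13×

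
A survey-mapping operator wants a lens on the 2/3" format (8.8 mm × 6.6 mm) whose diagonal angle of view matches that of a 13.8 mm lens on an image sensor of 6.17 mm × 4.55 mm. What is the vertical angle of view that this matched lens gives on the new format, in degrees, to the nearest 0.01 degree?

18.92°

Sensor diagonal = √(6.17² + 4.55²) = √58.7714 ≈ 7.6663 mm.
Sensor diagonal = √(8.8² + 6.6²) = √121.0000 ≈ 11.0000 mm.
Equal diagonal AOV ⇒ f₂ = f₁ · 11.0000/7.6663 = 13.8 × 1.43486 ≈ 19.8011 mm.
Vertical AOV on the new format = 2·arctan(6.6 / (2 × 19.8011)) = 2·arctan(0.16666) ≈ 18.9236°.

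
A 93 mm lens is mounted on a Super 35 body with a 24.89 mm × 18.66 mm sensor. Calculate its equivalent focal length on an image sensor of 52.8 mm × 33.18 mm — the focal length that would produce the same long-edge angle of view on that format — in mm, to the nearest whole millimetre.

Equal angle of view means equal width/f ratio, so f₂ = f₁ · (width₂/width₁) = 93 × 52.8/24.89.
f₂ = 93 × 2.12133 ≈ 197.284 mm.

197 mm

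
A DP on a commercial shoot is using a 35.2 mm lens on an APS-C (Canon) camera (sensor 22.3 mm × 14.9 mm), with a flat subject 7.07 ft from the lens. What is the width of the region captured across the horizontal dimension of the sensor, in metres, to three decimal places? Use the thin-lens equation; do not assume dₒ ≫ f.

dₒ: 7.07 ft × 304.8 mm/ft = 2154.94 mm.
Similar triangles through the lens centre give W/dₒ = w/dᵢ; with 1/f = 1/dₒ + 1/dᵢ this gives W = w·(dₒ − f)/f.
W = 22.3 mm × (2154.94 − 35.2) / 35.2 = 22.3 × 60.2198 ≈ 1342.901 mm = 1.3429 m.

1.343 m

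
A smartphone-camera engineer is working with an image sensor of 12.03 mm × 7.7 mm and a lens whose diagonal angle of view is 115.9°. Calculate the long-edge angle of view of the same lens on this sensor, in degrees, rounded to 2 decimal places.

106.75°

Sensor diagonal = √(12.03² + 7.7²) = √204.0109 ≈ 14.2832 mm.
From the diagonal AOV: f = 14.2832 / (2·tan(57.95°)) = 14.2832 / 3.19446 ≈ 4.4712 mm.
Long-edge AOV = 2·arctan(12.03 / (2 × 4.4712)) = 2·arctan(1.34526) ≈ 106.7495°.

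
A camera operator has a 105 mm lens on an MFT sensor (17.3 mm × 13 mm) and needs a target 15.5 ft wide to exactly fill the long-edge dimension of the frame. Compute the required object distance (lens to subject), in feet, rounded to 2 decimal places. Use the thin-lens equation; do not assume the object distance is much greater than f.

94.42 ft

W: 15.5 ft × 304.8 mm/ft = 4724.40 mm.
Magnification m = w/W = dᵢ/dₒ; combined with 1/f = 1/dₒ + 1/dᵢ this gives dₒ = f·(1 + W/w).
dₒ = 105 mm × (1 + 4724.4/17.3) = 105 × 274.0867 ≈ 28779.103 mm = 28779.103/304.8 ft = 94.4196 ft.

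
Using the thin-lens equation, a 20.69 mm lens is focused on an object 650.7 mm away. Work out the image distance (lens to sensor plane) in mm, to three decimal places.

21.369 mm

1/dᵢ = 1/f − 1/dₒ = 1/20.69 − 1/650.7 = 0.0467957 mm⁻¹.
dᵢ = 1/0.0467957 ≈ 21.3695 mm.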